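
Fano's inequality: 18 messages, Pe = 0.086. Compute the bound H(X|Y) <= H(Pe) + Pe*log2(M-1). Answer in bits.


H(Pe) = -Pe*log2(Pe) - (1-Pe)*log2(1-Pe) = -0.086*log2(0.086) - 0.914*log2(0.914) = 0.304399 + 0.118577 = 0.423. Pe*log2(M-1) = 0.086*log2(17) = 0.351522. Bound = H(Pe) + Pe*log2(M-1) = 0.304399 + 0.118577 + 0.351522 = 0.7745

0.7745 bits


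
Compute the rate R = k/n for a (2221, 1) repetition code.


Rate = k/n = 1/2221

1/2221


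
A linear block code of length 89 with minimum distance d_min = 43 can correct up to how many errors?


Correction capability = floor((d-1)/2) = floor((43-1)/2) = 21

21 errors


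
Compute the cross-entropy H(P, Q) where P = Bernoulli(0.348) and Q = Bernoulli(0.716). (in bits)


H(P,Q) = -p*log2(q) - (1-p)*log2(1-q). -0.348*log2(0.716) = 0.167725; -0.652*log2(0.284) = 1.184056. H(P,Q) = 0.167725 + 1.184056 = 1.3518

1.3518 bits


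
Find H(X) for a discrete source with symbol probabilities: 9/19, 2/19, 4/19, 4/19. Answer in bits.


H = -sum(p_i * log2(p_i)). Terms: -(9/19)*log2(9/19) = 0.510633; -(2/19)*log2(2/19) = 0.341887; -(4/19)*log2(4/19) = 0.473248; -(4/19)*log2(4/19) = 0.473248. H = 0.510633 + 0.341887 + 0.473248 + 0.473248 = 1.799

1.799 bits


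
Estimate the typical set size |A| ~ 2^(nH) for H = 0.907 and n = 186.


log2|A_typical| = nH = 186 * 0.907 = 168.702, so |A_typical| ~ 2^168.702 = 6.086e+50

6.086e+50


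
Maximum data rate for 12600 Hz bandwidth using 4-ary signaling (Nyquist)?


Rate = 2 * B * log2(M) = 2 * 12600 * 2.0 = 50400.0

50400.0 bps


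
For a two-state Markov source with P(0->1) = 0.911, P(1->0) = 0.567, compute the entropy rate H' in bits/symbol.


Stationary distribution: pi_0 = p10/(p01+p10) = 0.3836, pi_1 = 0.6164. Entropy rate H' = pi_0*H(p01) + pi_1*H(p10) = 0.3836*0.4331 + 0.6164*0.987 = 0.7745

0.7745 bits/symbol


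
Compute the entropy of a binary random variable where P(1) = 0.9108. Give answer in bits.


H = -p*log2(p) - (1-p)*log2(1-p). -0.9108*log2(0.9108) = 0.122770; -0.0892*log2(0.0892) = 0.311024. H = 0.122770 + 0.311024 = 0.4338

0.4338 bits


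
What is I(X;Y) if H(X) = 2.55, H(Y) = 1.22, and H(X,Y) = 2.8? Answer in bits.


I(X;Y) = H(X) + H(Y) - H(X,Y) = 2.55 + 1.22 - 2.8 = 0.97

0.97 bits


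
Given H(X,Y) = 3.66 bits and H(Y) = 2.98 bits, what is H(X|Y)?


H(X|Y) = H(X,Y) - H(Y) = 3.66 - 2.98 = 0.68

0.68 bits


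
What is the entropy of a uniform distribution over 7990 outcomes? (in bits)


H = log2(n) = log2(7990) = 12.964

12.964 bits


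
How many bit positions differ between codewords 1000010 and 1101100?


Count differing positions: . ^ . ^ ^ ^ . = 4 differences

4


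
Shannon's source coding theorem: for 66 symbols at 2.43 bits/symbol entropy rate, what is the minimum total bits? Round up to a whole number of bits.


Minimum bits >= n * H = 66 * 2.43 = 160.38, rounded up to a whole number of bits = 161

161 bits


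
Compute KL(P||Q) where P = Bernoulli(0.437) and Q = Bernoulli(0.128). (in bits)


KL = p*log2(p/q) + (1-p)*log2((1-p)/(1-q)) = 0.437*log2(0.437/0.128) + 0.563*log2(0.563/0.872) = 0.4188

0.4188 bits


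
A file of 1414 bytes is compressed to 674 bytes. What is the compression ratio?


Ratio = original / compressed = 1414 / 674 = 2.0979

2.0979


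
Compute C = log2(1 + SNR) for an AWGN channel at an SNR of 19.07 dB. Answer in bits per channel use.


SNR_linear = 10^(19.07/10) = 80.7235; C = log2(1 + SNR_linear) = log2(1 + 80.7235) = 6.3527

6.3527 bits/channel use


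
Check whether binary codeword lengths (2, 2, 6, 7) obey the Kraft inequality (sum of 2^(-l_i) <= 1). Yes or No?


Kraft sum = sum(2^(-l_i)) = 0.5234, need <= 1. Result: satisfied (a binary prefix-free code with these lengths exists)

Yes


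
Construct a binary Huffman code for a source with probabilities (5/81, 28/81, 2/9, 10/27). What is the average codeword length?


Huffman construction (repeatedly merge the two least-probable nodes; each merge adds 1 bit to every symbol beneath it): 5/81 + 2/9 = 23/81; 23/81 + 28/81 = 17/27; 10/27 + 17/27 = 1. Resulting codeword lengths (in the order the probabilities were given): (3, 2, 3, 1). L_avg = sum(p_i * l_i) = 5/81*3 + 28/81*2 + 2/9*3 + 10/27*1 = 155/81 = 1.9136

1.9136 bits


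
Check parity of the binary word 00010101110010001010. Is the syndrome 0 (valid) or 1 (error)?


Syndrome = XOR of all bits = 0 XOR 0 XOR 0 XOR 1 XOR 0 XOR 1 XOR 0 XOR 1 XOR 1 XOR 1 XOR 0 XOR 0 XOR 1 XOR 0 XOR 0 XOR 0 XOR 1 XOR 0 XOR 1 XOR 0 = 0

0


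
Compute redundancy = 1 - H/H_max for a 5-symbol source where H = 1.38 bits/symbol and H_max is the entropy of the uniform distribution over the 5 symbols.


H_max = log2(K) = log2(5) = 2.3219 bits/symbol. Redundancy = 1 - H/H_max = 1 - 1.38/2.3219 = 1 - 0.5943 = 0.4057

0.4057


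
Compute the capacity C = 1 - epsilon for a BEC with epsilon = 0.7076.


C = 1 - epsilon = 1 - 0.7076 = 0.2924

0.2924 bits


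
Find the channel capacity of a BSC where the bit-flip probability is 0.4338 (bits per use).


H(p) = -p*log2(p) - (1-p)*log2(1-p) = -0.4338*log2(0.4338) - 0.5662*log2(0.5662) = 0.522685 + 0.464633 = 0.9873. C = 1 - H(p) = 1 - 0.9873 = 0.0127

0.0127 bits


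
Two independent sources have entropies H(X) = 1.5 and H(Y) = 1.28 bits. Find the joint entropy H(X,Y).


For independent variables, H(X,Y) = H(X) + H(Y) = 1.5 + 1.28 = 2.78

2.78 bits


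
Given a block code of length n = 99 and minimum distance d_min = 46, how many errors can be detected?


Detection capability = d_min - 1 = 46 - 1 = 45

45 errors


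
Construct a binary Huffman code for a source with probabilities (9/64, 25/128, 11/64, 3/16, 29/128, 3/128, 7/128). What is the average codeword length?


Huffman construction (repeatedly merge the two least-probable nodes; each merge adds 1 bit to every symbol beneath it): 3/128 + 7/128 = 5/64; 5/64 + 9/64 = 7/32; 11/64 + 3/16 = 23/64; 25/128 + 7/32 = 53/128; 29/128 + 23/64 = 75/128; 53/128 + 75/128 = 1. Resulting codeword lengths (in the order the probabilities were given): (3, 2, 3, 3, 2, 4, 4). L_avg = sum(p_i * l_i) = 9/64*3 + 25/128*2 + 11/64*3 + 3/16*3 + 29/128*2 + 3/128*4 + 7/128*4 = 85/32 = 2.6562

2.6562 bits


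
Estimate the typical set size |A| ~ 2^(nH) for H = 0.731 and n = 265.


log2|A_typical| = nH = 265 * 0.731 = 193.715, so |A_typical| ~ 2^193.715 = 2.061e+58

2.061e+58


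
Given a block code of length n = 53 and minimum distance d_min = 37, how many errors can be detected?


Detection capability = d_min - 1 = 37 - 1 = 36

36 errors


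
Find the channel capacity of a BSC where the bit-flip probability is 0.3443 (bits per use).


H(p) = -p*log2(p) - (1-p)*log2(1-p) = -0.3443*log2(0.3443) - 0.6557*log2(0.6557) = 0.529624 + 0.399251 = 0.9289. C = 1 - H(p) = 1 - 0.9289 = 0.0711

0.0711 bits


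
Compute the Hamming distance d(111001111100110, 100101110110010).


Count differing positions: . ^ ^ ^ . . . . ^ . ^ . ^ . . = 6 differences

6


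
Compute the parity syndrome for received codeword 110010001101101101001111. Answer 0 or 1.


Syndrome = XOR of all bits = 1 XOR 1 XOR 0 XOR 0 XOR 1 XOR 0 XOR 0 XOR 0 XOR 1 XOR 1 XOR 0 XOR 1 XOR 1 XOR 0 XOR 1 XOR 1 XOR 0 XOR 1 XOR 0 XOR 0 XOR 1 XOR 1 XOR 1 XOR 1 = 0

0


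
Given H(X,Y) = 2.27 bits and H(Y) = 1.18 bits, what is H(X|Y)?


H(X|Y) = H(X,Y) - H(Y) = 2.27 - 1.18 = 1.09

1.09 bits


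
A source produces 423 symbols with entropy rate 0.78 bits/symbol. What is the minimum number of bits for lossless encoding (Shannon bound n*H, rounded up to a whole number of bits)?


Minimum bits >= n * H = 423 * 0.78 = 329.94, rounded up to a whole number of bits = 330

330 bits


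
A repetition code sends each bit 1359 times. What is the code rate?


Rate = k/n = 1/1359

1/1359


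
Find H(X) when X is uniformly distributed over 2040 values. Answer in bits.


H = log2(n) = log2(2040) = 10.9944

10.9944 bits


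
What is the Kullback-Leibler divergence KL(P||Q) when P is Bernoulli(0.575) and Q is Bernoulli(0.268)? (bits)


KL = p*log2(p/q) + (1-p)*log2((1-p)/(1-q)) = 0.575*log2(0.575/0.268) + 0.425*log2(0.425/0.732) = 0.2999

0.2999 bits


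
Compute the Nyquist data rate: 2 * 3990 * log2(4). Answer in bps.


Rate = 2 * B * log2(M) = 2 * 3990 * 2.0 = 15960.0

15960.0 bps


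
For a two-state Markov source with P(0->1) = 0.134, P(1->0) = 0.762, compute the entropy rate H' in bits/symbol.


Stationary distribution: pi_0 = p10/(p01+p10) = 0.8504, pi_1 = 0.1496. Entropy rate H' = pi_0*H(p01) + pi_1*H(p10) = 0.8504*0.5683 + 0.1496*0.7917 = 0.6017

0.6017 bits/symbol


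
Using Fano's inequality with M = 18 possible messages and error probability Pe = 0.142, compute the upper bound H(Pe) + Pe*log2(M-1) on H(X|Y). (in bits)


H(Pe) = -Pe*log2(Pe) - (1-Pe)*log2(1-Pe) = -0.142*log2(0.142) - 0.858*log2(0.858) = 0.399877 + 0.189575 = 0.5895. Pe*log2(M-1) = 0.142*log2(17) = 0.580420. Bound = H(Pe) + Pe*log2(M-1) = 0.399877 + 0.189575 + 0.580420 = 1.1699

1.1699 bits


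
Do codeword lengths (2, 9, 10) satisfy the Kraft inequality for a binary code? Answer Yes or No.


Kraft sum = sum(2^(-l_i)) = 0.2529, need <= 1. Result: satisfied (a binary prefix-free code with these lengths exists)

Yes


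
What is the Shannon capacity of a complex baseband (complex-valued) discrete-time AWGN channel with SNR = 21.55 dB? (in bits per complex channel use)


SNR_linear = 10^(21.55/10) = 142.8894; C = log2(1 + SNR_linear) = log2(1 + 142.8894) = 7.1688

7.1688 bits/channel use


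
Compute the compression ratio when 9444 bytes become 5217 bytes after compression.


Ratio = original / compressed = 9444 / 5217 = 1.8102

1.8102


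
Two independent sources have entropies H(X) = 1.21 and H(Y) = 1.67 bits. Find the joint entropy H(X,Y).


For independent variables, H(X,Y) = H(X) + H(Y) = 1.21 + 1.67 = 2.88

2.88 bits


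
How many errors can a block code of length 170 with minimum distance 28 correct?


Correction capability = floor((d-1)/2) = floor((28-1)/2) = 13

13 errors


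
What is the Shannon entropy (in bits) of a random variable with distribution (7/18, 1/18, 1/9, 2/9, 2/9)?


H = -sum(p_i * log2(p_i)). Terms: -(7/18)*log2(7/18) = 0.529888; -(1/18)*log2(1/18) = 0.231663; -(1/9)*log2(1/9) = 0.352214; -(2/9)*log2(2/9) = 0.482206; -(2/9)*log2(2/9) = 0.482206. H = 0.529888 + 0.231663 + 0.352214 + 0.482206 + 0.482206 = 2.0782

2.0782 bits


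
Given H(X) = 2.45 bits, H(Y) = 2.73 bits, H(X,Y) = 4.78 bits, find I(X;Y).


I(X;Y) = H(X) + H(Y) - H(X,Y) = 2.45 + 2.73 - 4.78 = 0.4

0.4 bits


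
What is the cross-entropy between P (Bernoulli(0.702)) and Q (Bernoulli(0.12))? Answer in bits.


H(P,Q) = -p*log2(q) - (1-p)*log2(1-q). -0.702*log2(0.12) = 2.147343; -0.298*log2(0.88) = 0.054959. H(P,Q) = 2.147343 + 0.054959 = 2.2023

2.2023 bits


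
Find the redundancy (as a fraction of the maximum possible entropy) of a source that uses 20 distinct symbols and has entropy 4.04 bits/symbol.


H_max = log2(K) = log2(20) = 4.3219 bits/symbol. Redundancy = 1 - H/H_max = 1 - 4.04/4.3219 = 1 - 0.9348 = 0.0652

0.0652


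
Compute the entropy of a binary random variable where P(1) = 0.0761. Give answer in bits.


H = -p*log2(p) - (1-p)*log2(1-p). -0.0761*log2(0.0761) = 0.282785; -0.9239*log2(0.9239) = 0.105501. H = 0.282785 + 0.105501 = 0.3883

0.3883 bits


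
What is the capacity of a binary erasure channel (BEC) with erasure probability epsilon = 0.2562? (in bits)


C = 1 - epsilon = 1 - 0.2562 = 0.7438

0.7438 bits


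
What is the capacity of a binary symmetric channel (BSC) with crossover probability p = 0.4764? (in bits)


H(p) = -p*log2(p) - (1-p)*log2(1-p) = -0.4764*log2(0.4764) - 0.5236*log2(0.5236) = 0.509631 + 0.488761 = 0.9984. C = 1 - H(p) = 1 - 0.9984 = 0.0016

0.0016 bits


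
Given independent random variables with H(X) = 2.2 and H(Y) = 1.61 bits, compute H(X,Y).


For independent variables, H(X,Y) = H(X) + H(Y) = 2.2 + 1.61 = 3.81

3.81 bits


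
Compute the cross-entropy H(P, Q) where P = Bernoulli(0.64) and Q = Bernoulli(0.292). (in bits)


H(P,Q) = -p*log2(q) - (1-p)*log2(1-q). -0.64*log2(0.292) = 1.136614; -0.36*log2(0.708) = 0.179344. H(P,Q) = 1.136614 + 0.179344 = 1.316

1.316 bits


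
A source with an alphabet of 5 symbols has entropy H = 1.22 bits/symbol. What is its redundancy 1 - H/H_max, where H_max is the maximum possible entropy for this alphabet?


H_max = log2(K) = log2(5) = 2.3219 bits/symbol. Redundancy = 1 - H/H_max = 1 - 1.22/2.3219 = 1 - 0.5254 = 0.4746

0.4746


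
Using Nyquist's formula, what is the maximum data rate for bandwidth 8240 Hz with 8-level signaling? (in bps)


Rate = 2 * B * log2(M) = 2 * 8240 * 3.0 = 49440.0

49440.0 bps


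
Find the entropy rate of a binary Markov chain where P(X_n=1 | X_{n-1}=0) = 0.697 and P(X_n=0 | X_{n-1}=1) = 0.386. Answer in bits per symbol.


Stationary distribution: pi_0 = p10/(p01+p10) = 0.3564, pi_1 = 0.6436. Entropy rate H' = pi_0*H(p01) + pi_1*H(p10) = 0.3564*0.8849 + 0.6436*0.9622 = 0.9346

0.9346 bits/symbol


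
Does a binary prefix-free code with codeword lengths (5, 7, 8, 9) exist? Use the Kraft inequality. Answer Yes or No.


Kraft sum = sum(2^(-l_i)) = 0.0449, need <= 1. Result: satisfied (a binary prefix-free code with these lengths exists)

Yes


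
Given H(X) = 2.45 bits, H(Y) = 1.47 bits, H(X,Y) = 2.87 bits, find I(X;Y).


I(X;Y) = H(X) + H(Y) - H(X,Y) = 2.45 + 1.47 - 2.87 = 1.05

1.05 bits


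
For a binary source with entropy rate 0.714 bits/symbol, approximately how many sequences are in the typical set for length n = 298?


log2|A_typical| = nH = 298 * 0.714 = 212.772, so |A_typical| ~ 2^212.772 = 1.124e+64

1.124e+64


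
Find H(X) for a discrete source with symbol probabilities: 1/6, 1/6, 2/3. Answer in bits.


H = -sum(p_i * log2(p_i)). Terms: -(1/6)*log2(1/6) = 0.430827; -(1/6)*log2(1/6) = 0.430827; -(2/3)*log2(2/3) = 0.389975. H = 0.430827 + 0.430827 + 0.389975 = 1.2516

1.2516 bits


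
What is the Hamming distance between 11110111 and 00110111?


Count differing positions: ^ ^ . . . . . . = 2 differences

2


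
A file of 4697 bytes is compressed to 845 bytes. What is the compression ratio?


Ratio = original / compressed = 4697 / 845 = 5.5586

5.5586


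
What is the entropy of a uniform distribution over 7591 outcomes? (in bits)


H = log2(n) = log2(7591) = 12.8901

12.8901 bits


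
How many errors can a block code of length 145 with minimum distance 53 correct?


Correction capability = floor((d-1)/2) = floor((53-1)/2) = 26

26 errors


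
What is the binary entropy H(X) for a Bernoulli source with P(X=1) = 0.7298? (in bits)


H = -p*log2(p) - (1-p)*log2(1-p). -0.7298*log2(0.7298) = 0.331641; -0.2702*log2(0.2702) = 0.510111. H = 0.331641 + 0.510111 = 0.8418

0.8418 bits


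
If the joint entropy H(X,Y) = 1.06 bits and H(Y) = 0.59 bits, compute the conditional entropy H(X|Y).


H(X|Y) = H(X,Y) - H(Y) = 1.06 - 0.59 = 0.47

0.47 bits


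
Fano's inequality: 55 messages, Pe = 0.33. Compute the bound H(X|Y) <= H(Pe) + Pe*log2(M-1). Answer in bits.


H(Pe) = -Pe*log2(Pe) - (1-Pe)*log2(1-Pe) = -0.33*log2(0.33) - 0.67*log2(0.67) = 0.527822 + 0.387104 = 0.9149. Pe*log2(M-1) = 0.33*log2(54) = 1.899113. Bound = H(Pe) + Pe*log2(M-1) = 0.527822 + 0.387104 + 1.899113 = 2.814

2.814 bits


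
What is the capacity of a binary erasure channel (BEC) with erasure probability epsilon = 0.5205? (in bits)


C = 1 - epsilon = 1 - 0.5205 = 0.4795

0.4795 bits


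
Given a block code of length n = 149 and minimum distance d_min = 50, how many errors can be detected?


Detection capability = d_min - 1 = 50 - 1 = 49

49 errors


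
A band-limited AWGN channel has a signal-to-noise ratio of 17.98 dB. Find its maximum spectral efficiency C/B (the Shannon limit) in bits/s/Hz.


SNR_linear = 10^(17.98/10) = 62.8058; C/B = log2(1 + SNR_linear) = log2(1 + 62.8058) = 5.9956

5.9956 bits/s/Hz


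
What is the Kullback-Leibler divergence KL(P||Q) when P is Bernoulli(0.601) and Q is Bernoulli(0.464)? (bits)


KL = p*log2(p/q) + (1-p)*log2((1-p)/(1-q)) = 0.601*log2(0.601/0.464) + 0.399*log2(0.399/0.536) = 0.0544

0.0544 bits


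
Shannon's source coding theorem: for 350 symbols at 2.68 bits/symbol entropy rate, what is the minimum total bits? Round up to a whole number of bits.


Minimum bits >= n * H = 350 * 2.68 = 938.0, rounded up to a whole number of bits = 938

938 bits


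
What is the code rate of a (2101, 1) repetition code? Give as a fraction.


Rate = k/n = 1/2101

1/2101


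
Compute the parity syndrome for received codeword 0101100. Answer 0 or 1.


Syndrome = XOR of all bits = 0 XOR 1 XOR 0 XOR 1 XOR 1 XOR 0 XOR 0 = 1

1


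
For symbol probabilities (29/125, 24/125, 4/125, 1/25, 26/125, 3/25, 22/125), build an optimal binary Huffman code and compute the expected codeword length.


Huffman construction (repeatedly merge the two least-probable nodes; each merge adds 1 bit to every symbol beneath it): 4/125 + 1/25 = 9/125; 9/125 + 3/25 = 24/125; 22/125 + 24/125 = 46/125; 24/125 + 26/125 = 2/5; 29/125 + 46/125 = 3/5; 2/5 + 3/5 = 1. Resulting codeword lengths (in the order the probabilities were given): (2, 3, 4, 4, 2, 3, 3). L_avg = sum(p_i * l_i) = 29/125*2 + 24/125*3 + 4/125*4 + 1/25*4 + 26/125*2 + 3/25*3 + 22/125*3 = 329/125 = 2.632

2.632 bits


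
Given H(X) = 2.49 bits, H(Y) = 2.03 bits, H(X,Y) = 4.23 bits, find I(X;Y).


I(X;Y) = H(X) + H(Y) - H(X,Y) = 2.49 + 2.03 - 4.23 = 0.29

0.29 bits


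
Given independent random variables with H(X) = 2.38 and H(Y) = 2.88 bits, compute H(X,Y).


For independent variables, H(X,Y) = H(X) + H(Y) = 2.38 + 2.88 = 5.26

5.26 bits


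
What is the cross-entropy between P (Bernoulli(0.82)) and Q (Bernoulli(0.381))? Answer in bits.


H(P,Q) = -p*log2(q) - (1-p)*log2(1-q). -0.82*log2(0.381) = 1.141552; -0.18*log2(0.619) = 0.124558. H(P,Q) = 1.141552 + 0.124558 = 1.2661

1.2661 bits


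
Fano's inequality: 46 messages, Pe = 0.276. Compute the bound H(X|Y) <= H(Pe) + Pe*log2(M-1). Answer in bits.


H(Pe) = -Pe*log2(Pe) - (1-Pe)*log2(1-Pe) = -0.276*log2(0.276) - 0.724*log2(0.724) = 0.512604 + 0.337339 = 0.8499. Pe*log2(M-1) = 0.276*log2(45) = 1.515751. Bound = H(Pe) + Pe*log2(M-1) = 0.512604 + 0.337339 + 1.515751 = 2.3657

2.3657 bits


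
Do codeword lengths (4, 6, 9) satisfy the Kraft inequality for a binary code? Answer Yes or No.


Kraft sum = sum(2^(-l_i)) = 0.0801, need <= 1. Result: satisfied (a binary prefix-free code with these lengths exists)

Yes


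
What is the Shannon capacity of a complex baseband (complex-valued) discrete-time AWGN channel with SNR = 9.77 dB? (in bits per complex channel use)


SNR_linear = 10^(9.77/10) = 9.4842; C = log2(1 + SNR_linear) = log2(1 + 9.4842) = 3.3901

3.3901 bits/channel use


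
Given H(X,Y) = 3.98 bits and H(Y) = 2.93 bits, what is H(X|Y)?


H(X|Y) = H(X,Y) - H(Y) = 3.98 - 2.93 = 1.05

1.05 bits


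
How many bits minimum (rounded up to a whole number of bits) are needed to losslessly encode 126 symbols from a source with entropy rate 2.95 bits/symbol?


Minimum bits >= n * H = 126 * 2.95 = 371.7, rounded up to a whole number of bits = 372

372 bits


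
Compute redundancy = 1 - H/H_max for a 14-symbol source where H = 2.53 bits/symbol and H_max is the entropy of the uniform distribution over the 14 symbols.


H_max = log2(K) = log2(14) = 3.8074 bits/symbol. Redundancy = 1 - H/H_max = 1 - 2.53/3.8074 = 1 - 0.6645 = 0.3355

0.3355


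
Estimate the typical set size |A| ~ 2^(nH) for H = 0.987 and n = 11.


log2|A_typical| = nH = 11 * 0.987 = 10.857, so |A_typical| ~ 2^10.857 = 1.855e+03

1.855e+03


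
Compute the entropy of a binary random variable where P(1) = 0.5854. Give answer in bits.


H = -p*log2(p) - (1-p)*log2(1-p). -0.5854*log2(0.5854) = 0.452225; -0.4146*log2(0.4146) = 0.526628. H = 0.452225 + 0.526628 = 0.9789

0.9789 bits


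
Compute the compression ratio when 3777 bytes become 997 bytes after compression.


Ratio = original / compressed = 3777 / 997 = 3.7884

3.7884


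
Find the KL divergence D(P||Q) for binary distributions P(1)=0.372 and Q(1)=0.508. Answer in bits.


KL = p*log2(p/q) + (1-p)*log2((1-p)/(1-q)) = 0.372*log2(0.372/0.508) + 0.628*log2(0.628/0.492) = 0.0539

0.0539 bits


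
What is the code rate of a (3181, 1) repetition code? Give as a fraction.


Rate = k/n = 1/3181

1/3181


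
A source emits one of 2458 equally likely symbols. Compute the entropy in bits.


H = log2(n) = log2(2458) = 11.2633

11.2633 bits


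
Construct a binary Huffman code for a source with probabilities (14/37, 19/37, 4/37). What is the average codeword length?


Huffman construction (repeatedly merge the two least-probable nodes; each merge adds 1 bit to every symbol beneath it): 4/37 + 14/37 = 18/37; 18/37 + 19/37 = 1. Resulting codeword lengths (in the order the probabilities were given): (2, 1, 2). L_avg = sum(p_i * l_i) = 14/37*2 + 19/37*1 + 4/37*2 = 55/37 = 1.4865

1.4865 bits


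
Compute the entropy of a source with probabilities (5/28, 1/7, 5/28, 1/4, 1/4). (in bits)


H = -sum(p_i * log2(p_i)). Terms: -(5/28)*log2(5/28) = 0.443826; -(1/7)*log2(1/7) = 0.401051; -(5/28)*log2(5/28) = 0.443826; -(1/4)*log2(1/4) = 0.500000; -(1/4)*log2(1/4) = 0.500000. H = 0.443826 + 0.401051 + 0.443826 + 0.500000 + 0.500000 = 2.2887

2.2887 bits


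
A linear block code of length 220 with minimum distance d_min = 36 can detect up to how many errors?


Detection capability = d_min - 1 = 36 - 1 = 35

35 errors


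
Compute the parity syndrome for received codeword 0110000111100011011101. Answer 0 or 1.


Syndrome = XOR of all bits = 0 XOR 1 XOR 1 XOR 0 XOR 0 XOR 0 XOR 0 XOR 1 XOR 1 XOR 1 XOR 1 XOR 0 XOR 0 XOR 0 XOR 1 XOR 1 XOR 0 XOR 1 XOR 1 XOR 1 XOR 0 XOR 1 = 0

0


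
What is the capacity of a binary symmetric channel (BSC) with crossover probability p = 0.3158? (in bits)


H(p) = -p*log2(p) - (1-p)*log2(1-p) = -0.3158*log2(0.3158) - 0.6842*log2(0.6842) = 0.525149 + 0.374606 = 0.8998. C = 1 - H(p) = 1 - 0.8998 = 0.1002

0.1002 bits


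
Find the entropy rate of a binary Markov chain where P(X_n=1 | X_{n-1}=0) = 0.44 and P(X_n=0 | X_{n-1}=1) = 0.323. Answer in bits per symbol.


Stationary distribution: pi_0 = p10/(p01+p10) = 0.4233, pi_1 = 0.5767. Entropy rate H' = pi_0*H(p01) + pi_1*H(p10) = 0.4233*0.9896 + 0.5767*0.9076 = 0.9423

0.9423 bits/symbol


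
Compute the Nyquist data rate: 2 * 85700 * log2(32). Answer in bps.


Rate = 2 * B * log2(M) = 2 * 85700 * 5.0 = 857000.0

857000.0 bps


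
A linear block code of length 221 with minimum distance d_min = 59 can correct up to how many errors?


Correction capability = floor((d-1)/2) = floor((59-1)/2) = 29

29 errors


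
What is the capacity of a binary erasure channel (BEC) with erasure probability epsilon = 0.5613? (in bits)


C = 1 - epsilon = 1 - 0.5613 = 0.4387

0.4387 bits


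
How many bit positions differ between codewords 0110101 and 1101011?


Count differing positions: ^ . ^ ^ ^ ^ . = 5 differences

5


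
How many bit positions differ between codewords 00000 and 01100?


Count differing positions: . ^ ^ . . = 2 differences

2


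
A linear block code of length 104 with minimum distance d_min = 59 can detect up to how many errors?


Detection capability = d_min - 1 = 59 - 1 = 58

58 errors


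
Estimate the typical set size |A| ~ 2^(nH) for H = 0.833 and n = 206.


log2|A_typical| = nH = 206 * 0.833 = 171.598, so |A_typical| ~ 2^171.598 = 4.530e+51

4.530e+51


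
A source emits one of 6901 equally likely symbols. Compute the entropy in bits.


H = log2(n) = log2(6901) = 12.7526

12.7526 bits


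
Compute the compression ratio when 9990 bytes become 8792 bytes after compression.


Ratio = original / compressed = 9990 / 8792 = 1.1363

1.1363


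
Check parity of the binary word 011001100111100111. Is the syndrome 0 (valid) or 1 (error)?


Syndrome = XOR of all bits = 0 XOR 1 XOR 1 XOR 0 XOR 0 XOR 1 XOR 1 XOR 0 XOR 0 XOR 1 XOR 1 XOR 1 XOR 1 XOR 0 XOR 0 XOR 1 XOR 1 XOR 1 = 1

1


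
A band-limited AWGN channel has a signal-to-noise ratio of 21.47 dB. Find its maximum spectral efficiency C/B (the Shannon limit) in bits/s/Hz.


SNR_linear = 10^(21.47/10) = 140.2814; C/B = log2(1 + SNR_linear) = log2(1 + 140.2814) = 7.1424

7.1424 bits/s/Hz


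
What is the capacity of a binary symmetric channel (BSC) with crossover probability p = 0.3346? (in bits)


H(p) = -p*log2(p) - (1-p)*log2(1-p) = -0.3346*log2(0.3346) - 0.6654*log2(0.6654) = 0.528498 + 0.391060 = 0.9196. C = 1 - H(p) = 1 - 0.9196 = 0.0804

0.0804 bits


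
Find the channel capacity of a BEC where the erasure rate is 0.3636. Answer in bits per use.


C = 1 - epsilon = 1 - 0.3636 = 0.6364

0.6364 bits


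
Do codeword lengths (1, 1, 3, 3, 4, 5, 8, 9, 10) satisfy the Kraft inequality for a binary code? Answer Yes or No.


Kraft sum = sum(2^(-l_i)) = 1.3506, need <= 1. Result: violated (a binary prefix-free code with these lengths cannot exist)

No


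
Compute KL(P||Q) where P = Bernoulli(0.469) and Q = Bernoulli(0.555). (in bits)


KL = p*log2(p/q) + (1-p)*log2((1-p)/(1-q)) = 0.469*log2(0.469/0.555) + 0.531*log2(0.531/0.445) = 0.0214

0.0214 bits


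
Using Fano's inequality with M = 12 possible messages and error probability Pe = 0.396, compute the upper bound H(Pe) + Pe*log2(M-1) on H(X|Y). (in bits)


H(Pe) = -Pe*log2(Pe) - (1-Pe)*log2(1-Pe) = -0.396*log2(0.396) - 0.604*log2(0.604) = 0.529225 + 0.439337 = 0.9686. Pe*log2(M-1) = 0.396*log2(11) = 1.369935. Bound = H(Pe) + Pe*log2(M-1) = 0.529225 + 0.439337 + 1.369935 = 2.3385

2.3385 bits


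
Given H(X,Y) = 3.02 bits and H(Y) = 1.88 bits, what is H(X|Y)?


H(X|Y) = H(X,Y) - H(Y) = 3.02 - 1.88 = 1.14

1.14 bits


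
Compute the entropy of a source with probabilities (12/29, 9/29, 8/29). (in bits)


H = -sum(p_i * log2(p_i)). Terms: -(12/29)*log2(12/29) = 0.526766; -(9/29)*log2(9/29) = 0.523879; -(8/29)*log2(8/29) = 0.512546. H = 0.526766 + 0.523879 + 0.512546 = 1.5632

1.5632 bits


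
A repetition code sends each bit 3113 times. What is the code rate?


Rate = k/n = 1/3113

1/3113


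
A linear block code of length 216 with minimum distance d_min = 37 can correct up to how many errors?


Correction capability = floor((d-1)/2) = floor((37-1)/2) = 18

18 errors


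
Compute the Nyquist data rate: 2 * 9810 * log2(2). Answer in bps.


Rate = 2 * B * log2(M) = 2 * 9810 * 1.0 = 19620.0

19620.0 bps


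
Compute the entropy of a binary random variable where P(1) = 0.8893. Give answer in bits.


H = -p*log2(p) - (1-p)*log2(1-p). -0.8893*log2(0.8893) = 0.150521; -0.1107*log2(0.1107) = 0.351503. H = 0.150521 + 0.351503 = 0.502

0.502 bits


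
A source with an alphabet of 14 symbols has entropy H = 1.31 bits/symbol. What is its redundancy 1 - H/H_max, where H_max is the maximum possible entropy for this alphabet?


H_max = log2(K) = log2(14) = 3.8074 bits/symbol. Redundancy = 1 - H/H_max = 1 - 1.31/3.8074 = 1 - 0.3441 = 0.6559

0.6559


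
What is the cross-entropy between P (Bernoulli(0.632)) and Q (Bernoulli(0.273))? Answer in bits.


H(P,Q) = -p*log2(q) - (1-p)*log2(1-q). -0.632*log2(0.273) = 1.183753; -0.368*log2(0.727) = 0.169270. H(P,Q) = 1.183753 + 0.169270 = 1.353

1.353 bits


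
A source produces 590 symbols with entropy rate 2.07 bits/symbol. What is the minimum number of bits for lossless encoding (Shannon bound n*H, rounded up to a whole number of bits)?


Minimum bits >= n * H = 590 * 2.07 = 1221.3, rounded up to a whole number of bits = 1222

1222 bits


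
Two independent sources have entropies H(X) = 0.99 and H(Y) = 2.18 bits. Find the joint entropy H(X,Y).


For independent variables, H(X,Y) = H(X) + H(Y) = 0.99 + 2.18 = 3.17

3.17 bits


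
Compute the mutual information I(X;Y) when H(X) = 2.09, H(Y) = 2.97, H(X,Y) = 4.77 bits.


I(X;Y) = H(X) + H(Y) - H(X,Y) = 2.09 + 2.97 - 4.77 = 0.29

0.29 bits


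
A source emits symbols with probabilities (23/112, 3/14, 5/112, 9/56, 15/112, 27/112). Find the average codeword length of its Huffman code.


Huffman construction (repeatedly merge the two least-probable nodes; each merge adds 1 bit to every symbol beneath it): 5/112 + 15/112 = 5/28; 9/56 + 5/28 = 19/56; 23/112 + 3/14 = 47/112; 27/112 + 19/56 = 65/112; 47/112 + 65/112 = 1. Resulting codeword lengths (in the order the probabilities were given): (2, 2, 4, 3, 4, 2). L_avg = sum(p_i * l_i) = 23/112*2 + 3/14*2 + 5/112*4 + 9/56*3 + 15/112*4 + 27/112*2 = 141/56 = 2.5179

2.5179 bits


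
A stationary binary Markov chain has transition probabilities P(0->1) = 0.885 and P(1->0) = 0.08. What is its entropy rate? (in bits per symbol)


Stationary distribution: pi_0 = p10/(p01+p10) = 0.0829, pi_1 = 0.9171. Entropy rate H' = pi_0*H(p01) + pi_1*H(p10) = 0.0829*0.5148 + 0.9171*0.4022 = 0.4115

0.4115 bits/symbol


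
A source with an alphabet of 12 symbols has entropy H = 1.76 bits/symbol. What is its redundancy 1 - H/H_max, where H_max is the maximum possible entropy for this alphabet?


H_max = log2(K) = log2(12) = 3.585 bits/symbol. Redundancy = 1 - H/H_max = 1 - 1.76/3.585 = 1 - 0.4909 = 0.5091

0.5091


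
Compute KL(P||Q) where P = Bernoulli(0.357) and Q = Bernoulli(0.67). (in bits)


KL = p*log2(p/q) + (1-p)*log2((1-p)/(1-q)) = 0.357*log2(0.357/0.67) + 0.643*log2(0.643/0.33) = 0.2946

0.2946 bits


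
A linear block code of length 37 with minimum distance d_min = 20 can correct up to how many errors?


Correction capability = floor((d-1)/2) = floor((20-1)/2) = 9

9 errors


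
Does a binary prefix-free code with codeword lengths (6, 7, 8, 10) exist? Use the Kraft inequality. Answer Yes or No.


Kraft sum = sum(2^(-l_i)) = 0.0283, need <= 1. Result: satisfied (a binary prefix-free code with these lengths exists)

Yes


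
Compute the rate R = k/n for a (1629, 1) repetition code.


Rate = k/n = 1/1629

1/1629


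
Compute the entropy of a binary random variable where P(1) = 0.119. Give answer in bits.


H = -p*log2(p) - (1-p)*log2(1-p). -0.119*log2(0.119) = 0.365445; -0.881*log2(0.881) = 0.161035. H = 0.365445 + 0.161035 = 0.5265

0.5265 bits


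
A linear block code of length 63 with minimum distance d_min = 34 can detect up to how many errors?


Detection capability = d_min - 1 = 34 - 1 = 33

33 errors


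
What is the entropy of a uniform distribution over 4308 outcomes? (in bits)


H = log2(n) = log2(4308) = 12.0728

12.0728 bits


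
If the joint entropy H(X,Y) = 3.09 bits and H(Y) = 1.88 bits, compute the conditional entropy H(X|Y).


H(X|Y) = H(X,Y) - H(Y) = 3.09 - 1.88 = 1.21

1.21 bits


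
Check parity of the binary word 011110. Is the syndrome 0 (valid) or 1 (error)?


Syndrome = XOR of all bits = 0 XOR 1 XOR 1 XOR 1 XOR 1 XOR 0 = 0

0


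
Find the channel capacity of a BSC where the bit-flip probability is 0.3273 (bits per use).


H(p) = -p*log2(p) - (1-p)*log2(1-p) = -0.3273*log2(0.3273) - 0.6727*log2(0.6727) = 0.527383 + 0.384761 = 0.9121. C = 1 - H(p) = 1 - 0.9121 = 0.0879

0.0879 bits


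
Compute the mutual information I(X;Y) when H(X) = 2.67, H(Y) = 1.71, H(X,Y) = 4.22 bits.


I(X;Y) = H(X) + H(Y) - H(X,Y) = 2.67 + 1.71 - 4.22 = 0.16

0.16 bits


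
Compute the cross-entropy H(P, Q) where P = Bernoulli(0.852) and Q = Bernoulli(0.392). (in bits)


H(P,Q) = -p*log2(q) - (1-p)*log2(1-q). -0.852*log2(0.392) = 1.151115; -0.148*log2(0.608) = 0.106243. H(P,Q) = 1.151115 + 0.106243 = 1.2574

1.2574 bits


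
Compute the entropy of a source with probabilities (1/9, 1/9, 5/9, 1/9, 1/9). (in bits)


H = -sum(p_i * log2(p_i)). Terms: -(1/9)*log2(1/9) = 0.352214; -(1/9)*log2(1/9) = 0.352214; -(5/9)*log2(5/9) = 0.471109; -(1/9)*log2(1/9) = 0.352214; -(1/9)*log2(1/9) = 0.352214. H = 0.352214 + 0.352214 + 0.471109 + 0.352214 + 0.352214 = 1.88

1.88 bits


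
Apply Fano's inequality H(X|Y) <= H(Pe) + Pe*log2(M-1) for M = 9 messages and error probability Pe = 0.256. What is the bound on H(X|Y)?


H(Pe) = -Pe*log2(Pe) - (1-Pe)*log2(1-Pe) = -0.256*log2(0.256) - 0.744*log2(0.744) = 0.503241 + 0.317409 = 0.8207. Pe*log2(M-1) = 0.256*log2(8) = 0.768000. Bound = H(Pe) + Pe*log2(M-1) = 0.503241 + 0.317409 + 0.768000 = 1.5887

1.5887 bits


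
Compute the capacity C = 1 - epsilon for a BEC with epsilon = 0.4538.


C = 1 - epsilon = 1 - 0.4538 = 0.5462

0.5462 bits


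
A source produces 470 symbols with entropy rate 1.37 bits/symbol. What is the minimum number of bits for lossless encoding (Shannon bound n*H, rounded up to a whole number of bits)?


Minimum bits >= n * H = 470 * 1.37 = 643.9, rounded up to a whole number of bits = 644

644 bits


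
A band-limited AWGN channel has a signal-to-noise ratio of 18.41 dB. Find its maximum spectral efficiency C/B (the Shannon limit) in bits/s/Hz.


SNR_linear = 10^(18.41/10) = 69.3426; C/B = log2(1 + SNR_linear) = log2(1 + 69.3426) = 6.1363

6.1363 bits/s/Hz


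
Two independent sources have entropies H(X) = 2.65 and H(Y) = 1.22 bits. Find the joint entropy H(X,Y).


For independent variables, H(X,Y) = H(X) + H(Y) = 2.65 + 1.22 = 3.87

3.87 bits


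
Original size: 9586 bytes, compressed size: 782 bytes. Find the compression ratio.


Ratio = original / compressed = 9586 / 782 = 12.2583

12.2583


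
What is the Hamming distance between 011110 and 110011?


Count differing positions: ^ . ^ ^ . ^ = 4 differences

4


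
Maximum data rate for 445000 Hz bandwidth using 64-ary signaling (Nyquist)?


Rate = 2 * B * log2(M) = 2 * 445000 * 6.0 = 5340000.0

5340000.0 bps


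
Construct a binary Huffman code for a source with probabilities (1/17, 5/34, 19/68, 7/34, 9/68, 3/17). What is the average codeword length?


Huffman construction (repeatedly merge the two least-probable nodes; each merge adds 1 bit to every symbol beneath it): 1/17 + 9/68 = 13/68; 5/34 + 3/17 = 11/34; 13/68 + 7/34 = 27/68; 19/68 + 11/34 = 41/68; 27/68 + 41/68 = 1. Resulting codeword lengths (in the order the probabilities were given): (3, 3, 2, 2, 3, 3). L_avg = sum(p_i * l_i) = 1/17*3 + 5/34*3 + 19/68*2 + 7/34*2 + 9/68*3 + 3/17*3 = 171/68 = 2.5147

2.5147 bits


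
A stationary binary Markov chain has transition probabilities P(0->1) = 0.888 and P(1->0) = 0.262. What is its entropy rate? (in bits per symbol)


Stationary distribution: pi_0 = p10/(p01+p10) = 0.2278, pi_1 = 0.7722. Entropy rate H' = pi_0*H(p01) + pi_1*H(p10) = 0.2278*0.5059 + 0.7722*0.8297 = 0.756

0.756 bits/symbol


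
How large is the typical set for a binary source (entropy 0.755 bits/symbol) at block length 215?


log2|A_typical| = nH = 215 * 0.755 = 162.325, so |A_typical| ~ 2^162.325 = 7.323e+48

7.323e+48


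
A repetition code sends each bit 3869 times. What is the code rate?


Rate = k/n = 1/3869

1/3869


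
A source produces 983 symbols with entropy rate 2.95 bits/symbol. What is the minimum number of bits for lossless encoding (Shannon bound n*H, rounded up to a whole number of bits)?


Minimum bits >= n * H = 983 * 2.95 = 2899.85, rounded up to a whole number of bits = 2900

2900 bits


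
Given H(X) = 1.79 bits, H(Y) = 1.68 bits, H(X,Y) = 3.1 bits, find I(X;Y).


I(X;Y) = H(X) + H(Y) - H(X,Y) = 1.79 + 1.68 - 3.1 = 0.37

0.37 bits


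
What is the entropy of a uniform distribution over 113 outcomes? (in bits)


H = log2(n) = log2(113) = 6.8202

6.8202 bits


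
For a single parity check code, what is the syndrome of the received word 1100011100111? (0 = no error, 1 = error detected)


Syndrome = XOR of all bits = 1 XOR 1 XOR 0 XOR 0 XOR 0 XOR 1 XOR 1 XOR 1 XOR 0 XOR 0 XOR 1 XOR 1 XOR 1 = 0

0


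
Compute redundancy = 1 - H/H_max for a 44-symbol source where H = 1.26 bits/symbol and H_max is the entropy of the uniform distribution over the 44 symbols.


H_max = log2(K) = log2(44) = 5.4594 bits/symbol. Redundancy = 1 - H/H_max = 1 - 1.26/5.4594 = 1 - 0.2308 = 0.7692

0.7692


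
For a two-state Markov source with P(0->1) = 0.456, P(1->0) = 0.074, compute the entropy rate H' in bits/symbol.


Stationary distribution: pi_0 = p10/(p01+p10) = 0.1396, pi_1 = 0.8604. Entropy rate H' = pi_0*H(p01) + pi_1*H(p10) = 0.1396*0.9944 + 0.8604*0.3807 = 0.4664

0.4664 bits/symbol


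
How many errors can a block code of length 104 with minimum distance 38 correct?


Correction capability = floor((d-1)/2) = floor((38-1)/2) = 18

18 errors


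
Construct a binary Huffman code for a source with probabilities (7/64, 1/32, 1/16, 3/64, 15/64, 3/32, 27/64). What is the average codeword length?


Huffman construction (repeatedly merge the two least-probable nodes; each merge adds 1 bit to every symbol beneath it): 1/32 + 3/64 = 5/64; 1/16 + 5/64 = 9/64; 3/32 + 7/64 = 13/64; 9/64 + 13/64 = 11/32; 15/64 + 11/32 = 37/64; 27/64 + 37/64 = 1. Resulting codeword lengths (in the order the probabilities were given): (4, 5, 4, 5, 2, 4, 1). L_avg = sum(p_i * l_i) = 7/64*4 + 1/32*5 + 1/16*4 + 3/64*5 + 15/64*2 + 3/32*4 + 27/64*1 = 75/32 = 2.3438

2.3438 bits


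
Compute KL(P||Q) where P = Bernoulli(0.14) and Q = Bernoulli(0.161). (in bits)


KL = p*log2(p/q) + (1-p)*log2((1-p)/(1-q)) = 0.14*log2(0.14/0.161) + 0.86*log2(0.86/0.839) = 0.0024

0.0024 bits


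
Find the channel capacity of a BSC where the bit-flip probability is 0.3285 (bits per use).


H(p) = -p*log2(p) - (1-p)*log2(1-p) = -0.3285*log2(0.3285) - 0.6715*log2(0.6715) = 0.527582 + 0.385804 = 0.9134. C = 1 - H(p) = 1 - 0.9134 = 0.0866

0.0866 bits


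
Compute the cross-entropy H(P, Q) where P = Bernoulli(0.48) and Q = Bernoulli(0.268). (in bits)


H(P,Q) = -p*log2(q) - (1-p)*log2(1-q). -0.48*log2(0.268) = 0.911854; -0.52*log2(0.732) = 0.234044. H(P,Q) = 0.911854 + 0.234044 = 1.1459

1.1459 bits


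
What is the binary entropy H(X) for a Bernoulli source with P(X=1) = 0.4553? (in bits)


H = -p*log2(p) - (1-p)*log2(1-p). -0.4553*log2(0.4553) = 0.516816; -0.5447*log2(0.5447) = 0.477411. H = 0.516816 + 0.477411 = 0.9942

0.9942 bits


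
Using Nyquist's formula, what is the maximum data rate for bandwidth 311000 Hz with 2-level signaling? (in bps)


Rate = 2 * B * log2(M) = 2 * 311000 * 1.0 = 622000.0

622000.0 bps


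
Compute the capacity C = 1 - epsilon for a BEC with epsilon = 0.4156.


C = 1 - epsilon = 1 - 0.4156 = 0.5844

0.5844 bits


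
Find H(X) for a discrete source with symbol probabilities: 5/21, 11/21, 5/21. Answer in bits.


H = -sum(p_i * log2(p_i)). Terms: -(5/21)*log2(5/21) = 0.492950; -(11/21)*log2(11/21) = 0.488654; -(5/21)*log2(5/21) = 0.492950. H = 0.492950 + 0.488654 + 0.492950 = 1.4746

1.4746 bits


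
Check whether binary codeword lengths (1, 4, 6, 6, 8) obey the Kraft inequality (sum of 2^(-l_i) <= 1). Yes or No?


Kraft sum = sum(2^(-l_i)) = 0.5977, need <= 1. Result: satisfied (a binary prefix-free code with these lengths exists)

Yes


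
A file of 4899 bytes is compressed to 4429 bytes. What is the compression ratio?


Ratio = original / compressed = 4899 / 4429 = 1.1061

1.1061


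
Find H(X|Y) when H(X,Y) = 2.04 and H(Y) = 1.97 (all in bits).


H(X|Y) = H(X,Y) - H(Y) = 2.04 - 1.97 = 0.07

0.07 bits


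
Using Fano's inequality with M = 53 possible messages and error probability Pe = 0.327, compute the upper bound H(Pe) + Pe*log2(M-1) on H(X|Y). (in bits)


H(Pe) = -Pe*log2(Pe) - (1-Pe)*log2(1-Pe) = -0.327*log2(0.327) - 0.673*log2(0.673) = 0.527332 + 0.384499 = 0.9118. Pe*log2(M-1) = 0.327*log2(52) = 1.864044. Bound = H(Pe) + Pe*log2(M-1) = 0.527332 + 0.384499 + 1.864044 = 2.7759

2.7759 bits
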